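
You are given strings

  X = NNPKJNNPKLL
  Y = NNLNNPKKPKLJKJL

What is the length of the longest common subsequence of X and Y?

One common subsequence of length 8: N [1,4]; then N [2,5]; then P [3,6]; then K [4,8]; then P [8,9]; then K [9,10]; then L [10,11]; then L [11,15]. dp[11][15] = 8 confirms this is the maximum.

8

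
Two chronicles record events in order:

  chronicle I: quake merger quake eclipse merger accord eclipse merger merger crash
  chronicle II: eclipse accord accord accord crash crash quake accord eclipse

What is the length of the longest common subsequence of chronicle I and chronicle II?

Pick quake (chronicle I #3, chronicle II #7); then accord (chronicle I #6, chronicle II #8); then eclipse (chronicle I #7, chronicle II #9); all 3 events appear in both, in order. The LCS DP gives dp[10][9] = 3, so this is optimal.

3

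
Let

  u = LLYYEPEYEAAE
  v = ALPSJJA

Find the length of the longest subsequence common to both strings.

3

Taking L [2,2]; then P [6,3]; then A [11,7] gives a common subsequence of length 3, and the DP table's final entry dp[12][7] is also 3, so no common subsequence is longer.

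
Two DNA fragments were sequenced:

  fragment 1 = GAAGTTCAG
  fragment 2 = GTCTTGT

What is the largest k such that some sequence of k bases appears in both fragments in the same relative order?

4

Taking G (fragment 1 #1, fragment 2 #1), T (fragment 1 #5, fragment 2 #4), T (fragment 1 #6, fragment 2 #5), G (fragment 1 #9, fragment 2 #6) gives a common subsequence of length 4, and the DP table's final entry dp[9][7] is also 4, so no common subsequence is longer.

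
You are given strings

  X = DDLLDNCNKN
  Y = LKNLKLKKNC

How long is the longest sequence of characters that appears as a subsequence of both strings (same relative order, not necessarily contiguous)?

4

Taking L at X[3]=Y[4], then L at X[4]=Y[6], then N at X[6]=Y[9], then C at X[7]=Y[10] gives a common subsequence of length 4. The LCS DP gives dp[10][10] = 4, so this is optimal.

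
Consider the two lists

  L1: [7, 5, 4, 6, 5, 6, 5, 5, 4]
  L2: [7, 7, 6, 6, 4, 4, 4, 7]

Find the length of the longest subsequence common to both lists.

4

One common subsequence of length 4: 7 [1,2], 6 [4,3], 6 [6,4], 4 [9,7]. Since dp[9][8] = 4, nothing longer is possible.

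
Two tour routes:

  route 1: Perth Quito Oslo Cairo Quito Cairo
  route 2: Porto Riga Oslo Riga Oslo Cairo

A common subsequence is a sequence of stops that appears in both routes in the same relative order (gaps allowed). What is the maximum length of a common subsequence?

Pick Oslo [3,5], then Cairo [6,6]; all 2 stops appear in both, in order. The LCS DP gives dp[6][6] = 2, so this is optimal.

2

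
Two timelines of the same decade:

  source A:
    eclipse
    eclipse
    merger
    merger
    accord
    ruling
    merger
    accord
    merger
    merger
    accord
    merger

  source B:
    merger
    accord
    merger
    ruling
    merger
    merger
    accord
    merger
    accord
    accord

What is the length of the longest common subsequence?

Pick merger (source A #3, source B #1), then merger (source A #4, source B #3), then ruling (source A #6, source B #4), then merger (source A #7, source B #6), then accord (source A #8, source B #7), then merger (source A #9, source B #8), then accord (source A #11, source B #10); all 7 events appear in both, in order. dp[12][10] = 7 confirms this is the maximum.

7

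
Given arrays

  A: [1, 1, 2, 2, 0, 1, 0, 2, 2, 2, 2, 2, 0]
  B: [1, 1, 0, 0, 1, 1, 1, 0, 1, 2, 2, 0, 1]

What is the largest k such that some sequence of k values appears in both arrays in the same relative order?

8

One common subsequence of length 8: 1 (A #1, B #1) → 1 (A #2, B #2) → 0 (A #5, B #4) → 1 (A #6, B #7) → 0 (A #7, B #8) → 2 (A #11, B #10) → 2 (A #12, B #11) → 0 (A #13, B #12), and the DP table's final entry dp[13][13] is also 8, so no common subsequence is longer.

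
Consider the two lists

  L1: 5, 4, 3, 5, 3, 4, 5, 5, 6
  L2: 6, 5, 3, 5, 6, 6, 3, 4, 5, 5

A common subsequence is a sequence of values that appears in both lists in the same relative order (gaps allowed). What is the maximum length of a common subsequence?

Taking 5 (L1 #1, L2 #2), then 3 (L1 #3, L2 #3), then 5 (L1 #4, L2 #4), then 3 (L1 #5, L2 #7), then 4 (L1 #6, L2 #8), then 5 (L1 #7, L2 #9), then 5 (L1 #8, L2 #10) gives a common subsequence of length 7. The LCS DP gives dp[9][10] = 7, so this is optimal.

7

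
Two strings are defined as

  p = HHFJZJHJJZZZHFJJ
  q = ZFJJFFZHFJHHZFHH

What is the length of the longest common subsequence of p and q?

One common subsequence of length 7: F at p[3]=q[2] → J at p[4]=q[4] → Z at p[5]=q[7] → J at p[6]=q[10] → H at p[7]=q[12] → Z at p[10]=q[13] → H at p[13]=q[16], and the DP table's final entry dp[16][16] is also 7, so no common subsequence is longer.

7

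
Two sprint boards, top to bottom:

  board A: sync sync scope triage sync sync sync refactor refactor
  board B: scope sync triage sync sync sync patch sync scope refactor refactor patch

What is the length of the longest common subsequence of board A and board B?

Pick sync (board A #1, board B #2), then sync (board A #2, board B #4), then sync (board A #5, board B #5), then sync (board A #6, board B #6), then sync (board A #7, board B #8), then refactor (board A #8, board B #10), then refactor (board A #9, board B #11); all 7 tasks appear in both, in order. dp[9][12] = 7 confirms this is the maximum.

7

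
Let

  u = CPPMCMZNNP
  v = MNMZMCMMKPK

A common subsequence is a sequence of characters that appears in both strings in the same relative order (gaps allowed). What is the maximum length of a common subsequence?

4

Let dp[i][j] be the LCS length of the first i characters of u and the first j characters of v. dp[i][j] = dp[i-1][j-1]+1 when the i-th and j-th characters match, else max(dp[i-1][j], dp[i][j-1]).
    ·  M  N  M  Z  M  C  M  M  K  P  K
 ·  0  0  0  0  0  0  0  0  0  0  0  0
 C  0  0  0  0  0  0  1  1  1  1  1  1
 P  0  0  0  0  0  0  1  1  1  1  2  2
 P  0  0  0  0  0  0  1  1  1  1  2  2
 M  0  1  1  1  1  1  1  2  2  2  2  2
 C  0  1  1  1  1  1  2  2  2  2  2  2
 M  0  1  1  2  2  2  2  3  3  3  3  3
 Z  0  1  1  2  3  3  3  3  3  3  3  3
 N  0  1  2  2  3  3  3  3  3  3  3  3
 N  0  1  2  2  3  3  3  3  3  3  3  3
 P  0  1  2  2  3  3  3  3  3  3  4  4
dp[10][11] = 4. One LCS (by backtracking along matches): CMMP.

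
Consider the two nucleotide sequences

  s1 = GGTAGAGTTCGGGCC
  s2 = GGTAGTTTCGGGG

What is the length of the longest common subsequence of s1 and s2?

11

Pick G at s1[1]=s2[1], G at s1[2]=s2[2], T at s1[3]=s2[3], A at s1[4]=s2[4], G at s1[5]=s2[5], T at s1[8]=s2[7], T at s1[9]=s2[8], C at s1[10]=s2[9], G at s1[11]=s2[11], G at s1[12]=s2[12], G at s1[13]=s2[13]; all 11 bases appear in both, in order, and the DP table's final entry dp[15][13] is also 11, so no common subsequence is longer.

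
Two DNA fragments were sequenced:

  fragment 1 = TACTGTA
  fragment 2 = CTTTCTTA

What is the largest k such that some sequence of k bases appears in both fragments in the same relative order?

5

Let dp[i][j] be the LCS length of the first i bases of fragment 1 and the first j bases of fragment 2. dp[i][j] = dp[i-1][j-1]+1 when the i-th and j-th bases match, else max(dp[i-1][j], dp[i][j-1]).
    ·  C  T  T  T  C  T  T  A
 ·  0  0  0  0  0  0  0  0  0
 T  0  0  1  1  1  1  1  1  1
 A  0  0  1  1  1  1  1  1  2
 C  0  1  1  1  1  2  2  2  2
 T  0  1  2  2  2  2  3  3  3
 G  0  1  2  2  2  2  3  3  3
 T  0  1  2  3  3  3  3  4  4
 A  0  1  2  3  3  3  3  4  5
dp[7][8] = 5. One LCS (by backtracking along matches): TCTTA.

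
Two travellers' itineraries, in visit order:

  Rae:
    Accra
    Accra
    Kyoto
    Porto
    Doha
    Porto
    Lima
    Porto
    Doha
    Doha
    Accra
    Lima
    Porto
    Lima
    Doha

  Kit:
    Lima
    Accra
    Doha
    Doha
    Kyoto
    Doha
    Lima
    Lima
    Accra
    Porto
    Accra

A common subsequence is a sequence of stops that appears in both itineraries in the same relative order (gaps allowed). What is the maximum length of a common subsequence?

Taking Accra at Rae[1]=Kit[2]; then Kyoto at Rae[3]=Kit[5]; then Doha at Rae[5]=Kit[6]; then Lima at Rae[7]=Kit[8]; then Porto at Rae[8]=Kit[10]; then Accra at Rae[11]=Kit[11] gives a common subsequence of length 6. dp[15][11] = 6 confirms this is the maximum.

6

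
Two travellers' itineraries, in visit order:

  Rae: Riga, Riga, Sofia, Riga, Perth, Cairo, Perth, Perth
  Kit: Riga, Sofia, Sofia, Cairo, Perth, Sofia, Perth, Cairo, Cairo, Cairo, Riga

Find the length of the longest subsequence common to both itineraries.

Pick Riga (Rae #1, Kit #1); then Sofia (Rae #3, Kit #3); then Cairo (Rae #6, Kit #4); then Perth (Rae #7, Kit #5); then Perth (Rae #8, Kit #7); all 5 stops appear in both, in order. dp[8][11] = 5 confirms this is the maximum.

5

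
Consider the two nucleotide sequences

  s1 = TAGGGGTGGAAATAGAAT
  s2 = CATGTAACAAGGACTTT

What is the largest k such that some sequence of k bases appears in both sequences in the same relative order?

10

Taking T (s1 #1, s2 #3), G (s1 #6, s2 #4), T (s1 #7, s2 #5), A (s1 #10, s2 #6), A (s1 #11, s2 #7), A (s1 #12, s2 #9), A (s1 #14, s2 #10), G (s1 #15, s2 #12), A (s1 #16, s2 #13), T (s1 #18, s2 #17) gives a common subsequence of length 10. The LCS DP gives dp[18][17] = 10, so this is optimal.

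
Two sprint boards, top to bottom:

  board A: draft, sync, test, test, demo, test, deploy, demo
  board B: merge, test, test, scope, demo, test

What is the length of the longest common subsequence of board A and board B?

Match test at board A[3]=board B[2], test at board A[4]=board B[3], demo at board A[5]=board B[5], test at board A[6]=board B[6] — 4 tasks in the same relative order in both. dp[8][6] = 4 confirms this is the maximum.

4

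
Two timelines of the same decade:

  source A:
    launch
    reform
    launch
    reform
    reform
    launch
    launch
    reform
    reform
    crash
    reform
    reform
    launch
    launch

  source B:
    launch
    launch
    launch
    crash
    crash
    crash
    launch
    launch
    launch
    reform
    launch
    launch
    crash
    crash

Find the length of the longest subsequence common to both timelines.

7

One common subsequence of length 7: launch (source A #1, source B #3); then launch (source A #3, source B #7); then launch (source A #6, source B #8); then launch (source A #7, source B #9); then reform (source A #12, source B #10); then launch (source A #13, source B #11); then launch (source A #14, source B #12). Since dp[14][14] = 7, nothing longer is possible.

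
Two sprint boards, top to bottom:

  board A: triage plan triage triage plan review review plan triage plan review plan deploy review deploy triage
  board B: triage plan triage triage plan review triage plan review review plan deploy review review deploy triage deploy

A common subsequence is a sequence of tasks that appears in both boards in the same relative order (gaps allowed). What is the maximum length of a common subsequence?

14

One common subsequence of length 14: triage at board A[1]=board B[1] → plan at board A[2]=board B[2] → triage at board A[3]=board B[3] → triage at board A[4]=board B[4] → plan at board A[5]=board B[5] → review at board A[7]=board B[6] → triage at board A[9]=board B[7] → plan at board A[10]=board B[8] → review at board A[11]=board B[10] → plan at board A[12]=board B[11] → deploy at board A[13]=board B[12] → review at board A[14]=board B[14] → deploy at board A[15]=board B[15] → triage at board A[16]=board B[16]. The LCS DP gives dp[16][17] = 14, so this is optimal.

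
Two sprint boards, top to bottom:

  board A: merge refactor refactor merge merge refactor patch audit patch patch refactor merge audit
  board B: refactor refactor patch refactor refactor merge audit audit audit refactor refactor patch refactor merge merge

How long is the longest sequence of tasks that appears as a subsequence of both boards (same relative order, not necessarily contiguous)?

Taking refactor (board A #2, board B #4), then refactor (board A #3, board B #5), then merge (board A #4, board B #6), then refactor (board A #6, board B #11), then patch (board A #10, board B #12), then refactor (board A #11, board B #13), then merge (board A #12, board B #15) gives a common subsequence of length 7. Since dp[13][15] = 7, nothing longer is possible.

7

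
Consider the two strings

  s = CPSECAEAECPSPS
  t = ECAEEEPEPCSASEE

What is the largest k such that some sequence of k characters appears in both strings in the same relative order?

8

Pick E (s #4, t #1); then C (s #5, t #2); then A (s #6, t #3); then E (s #7, t #6); then E (s #9, t #8); then C (s #10, t #10); then S (s #12, t #11); then S (s #14, t #13); all 8 characters appear in both, in order. dp[14][15] = 8 confirms this is the maximum.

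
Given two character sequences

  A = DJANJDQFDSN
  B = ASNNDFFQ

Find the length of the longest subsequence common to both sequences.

Let dp[i][j] be the LCS length of the first i characters of A and the first j characters of B. dp[i][j] = dp[i-1][j-1]+1 when the i-th and j-th characters match, else max(dp[i-1][j], dp[i][j-1]).
    ·  A  S  N  N  D  F  F  Q
 ·  0  0  0  0  0  0  0  0  0
 D  0  0  0  0  0  1  1  1  1
 J  0  0  0  0  0  1  1  1  1
 A  0  1  1  1  1  1  1  1  1
 N  0  1  1  2  2  2  2  2  2
 J  0  1  1  2  2  2  2  2  2
 D  0  1  1  2  2  3  3  3  3
 Q  0  1  1  2  2  3  3  3  4
 F  0  1  1  2  2  3  4  4  4
 D  0  1  1  2  2  3  4  4  4
 S  0  1  2  2  2  3  4  4  4
 N  0  1  2  3  3  3  4  4  4
dp[11][8] = 4. One LCS (by backtracking along matches): ANDQ.

4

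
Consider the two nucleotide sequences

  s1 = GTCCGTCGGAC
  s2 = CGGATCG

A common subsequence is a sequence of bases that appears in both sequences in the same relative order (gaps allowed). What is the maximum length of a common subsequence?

Pick G (s1 #1, s2 #2); then G (s1 #5, s2 #3); then T (s1 #6, s2 #5); then C (s1 #7, s2 #6); then G (s1 #9, s2 #7); all 5 bases appear in both, in order. dp[11][7] = 5 confirms this is the maximum.

5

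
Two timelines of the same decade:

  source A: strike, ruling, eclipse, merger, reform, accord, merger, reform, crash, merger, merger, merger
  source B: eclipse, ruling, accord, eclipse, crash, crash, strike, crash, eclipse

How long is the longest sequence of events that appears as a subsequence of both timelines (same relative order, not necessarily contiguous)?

Taking ruling at source A[2]=source B[2], then eclipse at source A[3]=source B[4], then crash at source A[9]=source B[8] gives a common subsequence of length 3. dp[12][9] = 3 confirms this is the maximum.

3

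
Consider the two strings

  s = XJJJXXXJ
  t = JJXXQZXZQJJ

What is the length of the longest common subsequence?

Let dp[i][j] be the LCS length of the first i characters of s and the first j characters of t. dp[i][j] = dp[i-1][j-1]+1 when the i-th and j-th characters match, else max(dp[i-1][j], dp[i][j-1]).
    ·  J  J  X  X  Q  Z  X  Z  Q  J  J
 ·  0  0  0  0  0  0  0  0  0  0  0  0
 X  0  0  0  1  1  1  1  1  1  1  1  1
 J  0  1  1  1  1  1  1  1  1  1  2  2
 J  0  1  2  2  2  2  2  2  2  2  2  3
 J  0  1  2  2  2  2  2  2  2  2  3  3
 X  0  1  2  3  3  3  3  3  3  3  3  3
 X  0  1  2  3  4  4  4  4  4  4  4  4
 X  0  1  2  3  4  4  4  5  5  5  5  5
 J  0  1  2  3  4  4  4  5  5  5  6  6
dp[8][11] = 6. One LCS (by backtracking along matches): JJXXXJ.

6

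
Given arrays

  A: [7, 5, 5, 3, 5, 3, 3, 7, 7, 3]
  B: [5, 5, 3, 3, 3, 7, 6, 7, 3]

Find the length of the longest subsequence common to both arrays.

8

Pick 5 at A[2]=B[1]; then 5 at A[3]=B[2]; then 3 at A[4]=B[3]; then 3 at A[6]=B[4]; then 3 at A[7]=B[5]; then 7 at A[8]=B[6]; then 7 at A[9]=B[8]; then 3 at A[10]=B[9]; all 8 values appear in both, in order, and the DP table's final entry dp[10][9] is also 8, so no common subsequence is longer.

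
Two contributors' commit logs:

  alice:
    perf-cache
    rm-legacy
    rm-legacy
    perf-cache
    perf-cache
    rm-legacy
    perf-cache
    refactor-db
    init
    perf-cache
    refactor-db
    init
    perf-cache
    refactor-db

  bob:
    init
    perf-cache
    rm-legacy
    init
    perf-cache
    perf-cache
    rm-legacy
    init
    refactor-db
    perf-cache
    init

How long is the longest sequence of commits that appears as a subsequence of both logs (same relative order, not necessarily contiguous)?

One common subsequence of length 8: perf-cache (alice #1, bob #2), rm-legacy (alice #2, bob #3), perf-cache (alice #4, bob #5), perf-cache (alice #5, bob #6), rm-legacy (alice #6, bob #7), refactor-db (alice #8, bob #9), perf-cache (alice #10, bob #10), init (alice #12, bob #11). dp[14][11] = 8 confirms this is the maximum.

8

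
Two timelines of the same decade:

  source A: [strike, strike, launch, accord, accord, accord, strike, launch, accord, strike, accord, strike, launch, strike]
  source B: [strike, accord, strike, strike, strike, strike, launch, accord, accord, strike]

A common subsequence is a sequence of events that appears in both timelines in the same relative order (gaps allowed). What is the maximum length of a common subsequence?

One common subsequence of length 7: strike (source A #1, source B #4) → strike (source A #2, source B #5) → strike (source A #7, source B #6) → launch (source A #8, source B #7) → accord (source A #9, source B #8) → accord (source A #11, source B #9) → strike (source A #14, source B #10). dp[14][10] = 7 confirms this is the maximum.

7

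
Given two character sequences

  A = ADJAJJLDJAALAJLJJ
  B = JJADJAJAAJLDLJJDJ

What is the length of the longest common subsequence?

One common subsequence of length 12: A (A #1, B #3), D (A #2, B #4), J (A #3, B #5), A (A #4, B #6), J (A #5, B #7), J (A #6, B #10), L (A #7, B #11), D (A #8, B #12), L (A #12, B #13), J (A #14, B #14), J (A #16, B #15), J (A #17, B #17), and the DP table's final entry dp[17][17] is also 12, so no common subsequence is longer.

12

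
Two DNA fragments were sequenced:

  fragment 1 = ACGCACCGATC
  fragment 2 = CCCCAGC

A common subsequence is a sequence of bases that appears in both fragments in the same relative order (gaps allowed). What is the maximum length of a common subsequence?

Let dp[i][j] be the LCS length of the first i bases of fragment 1 and the first j bases of fragment 2. dp[i][j] = dp[i-1][j-1]+1 when the i-th and j-th bases match, else max(dp[i-1][j], dp[i][j-1]).
    ·  C  C  C  C  A  G  C
 ·  0  0  0  0  0  0  0  0
 A  0  0  0  0  0  1  1  1
 C  0  1  1  1  1  1  1  2
 G  0  1  1  1  1  1  2  2
 C  0  1  2  2  2  2  2  3
 A  0  1  2  2  2  3  3  3
 C  0  1  2  3  3  3  3  4
 C  0  1  2  3  4  4  4  4
 G  0  1  2  3  4  4  5  5
 A  0  1  2  3  4  5  5  5
 T  0  1  2  3  4  5  5  5
 C  0  1  2  3  4  5  5  6
dp[11][7] = 6. One LCS (by backtracking along matches): CCCCGC.

6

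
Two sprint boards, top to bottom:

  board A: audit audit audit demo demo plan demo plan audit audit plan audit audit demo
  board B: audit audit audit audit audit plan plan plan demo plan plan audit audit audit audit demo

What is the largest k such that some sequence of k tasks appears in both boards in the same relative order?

11

Match audit (board A #1, board B #3), audit (board A #2, board B #4), audit (board A #3, board B #5), demo (board A #5, board B #9), plan (board A #6, board B #10), plan (board A #8, board B #11), audit (board A #9, board B #12), audit (board A #10, board B #13), audit (board A #12, board B #14), audit (board A #13, board B #15), demo (board A #14, board B #16) — 11 tasks in the same relative order in both. The LCS DP gives dp[14][16] = 11, so this is optimal.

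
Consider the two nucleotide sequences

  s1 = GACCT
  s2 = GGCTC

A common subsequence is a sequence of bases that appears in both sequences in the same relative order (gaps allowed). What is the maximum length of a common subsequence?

Taking G (s1 #1, s2 #2) → C (s1 #3, s2 #3) → C (s1 #4, s2 #5) gives a common subsequence of length 3. The LCS DP gives dp[5][5] = 3, so this is optimal.

3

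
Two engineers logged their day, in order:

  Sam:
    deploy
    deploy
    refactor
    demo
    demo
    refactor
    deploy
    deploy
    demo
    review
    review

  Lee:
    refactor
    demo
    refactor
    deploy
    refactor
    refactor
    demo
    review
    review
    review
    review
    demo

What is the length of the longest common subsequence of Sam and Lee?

7

Match refactor (Sam #3, Lee #1), demo (Sam #5, Lee #2), refactor (Sam #6, Lee #3), deploy (Sam #7, Lee #4), demo (Sam #9, Lee #7), review (Sam #10, Lee #10), review (Sam #11, Lee #11) — 7 tasks in the same relative order in both, and the DP table's final entry dp[11][12] is also 7, so no common subsequence is longer.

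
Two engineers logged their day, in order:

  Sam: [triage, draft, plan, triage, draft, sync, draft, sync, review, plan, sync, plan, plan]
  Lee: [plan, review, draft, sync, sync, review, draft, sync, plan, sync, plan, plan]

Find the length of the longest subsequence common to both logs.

Pick plan [3,1]; then draft [5,3]; then sync [6,5]; then draft [7,7]; then sync [8,8]; then plan [10,9]; then sync [11,10]; then plan [12,11]; then plan [13,12]; all 9 tasks appear in both, in order. Since dp[13][12] = 9, nothing longer is possible.

9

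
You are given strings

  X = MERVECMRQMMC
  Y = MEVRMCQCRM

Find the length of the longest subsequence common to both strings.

6

Pick M [1,1], E [2,2], R [3,4], C [6,8], R [8,9], M [11,10]; all 6 characters appear in both, in order. The LCS DP gives dp[12][10] = 6, so this is optimal.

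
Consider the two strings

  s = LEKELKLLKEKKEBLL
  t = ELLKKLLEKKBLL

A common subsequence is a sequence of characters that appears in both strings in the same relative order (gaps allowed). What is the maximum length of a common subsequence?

Taking L at s[1]=t[3], K at s[3]=t[4], K at s[6]=t[5], L at s[7]=t[6], L at s[8]=t[7], E at s[10]=t[8], K at s[11]=t[9], K at s[12]=t[10], B at s[14]=t[11], L at s[15]=t[12], L at s[16]=t[13] gives a common subsequence of length 11, and the DP table's final entry dp[16][13] is also 11, so no common subsequence is longer.

11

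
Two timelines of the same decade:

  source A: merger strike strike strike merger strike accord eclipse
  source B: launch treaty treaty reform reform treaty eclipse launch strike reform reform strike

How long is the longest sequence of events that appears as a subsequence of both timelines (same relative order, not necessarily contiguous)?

2

One common subsequence of length 2: strike at source A[2]=source B[9], strike at source A[6]=source B[12], and the DP table's final entry dp[8][12] is also 2, so no common subsequence is longer.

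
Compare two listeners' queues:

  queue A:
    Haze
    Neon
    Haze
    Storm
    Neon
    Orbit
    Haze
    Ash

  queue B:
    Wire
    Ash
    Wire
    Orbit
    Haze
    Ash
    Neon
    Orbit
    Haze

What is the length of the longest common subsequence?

One common subsequence of length 4: Haze (queue A #1, queue B #5), then Neon (queue A #5, queue B #7), then Orbit (queue A #6, queue B #8), then Haze (queue A #7, queue B #9), and the DP table's final entry dp[8][9] is also 4, so no common subsequence is longer.

4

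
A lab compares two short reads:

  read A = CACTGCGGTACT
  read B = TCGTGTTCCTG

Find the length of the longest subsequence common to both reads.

Let dp[i][j] be the LCS length of the first i bases of read A and the first j bases of read B. dp[i][j] = dp[i-1][j-1]+1 when the i-th and j-th bases match, else max(dp[i-1][j], dp[i][j-1]).
    ·  T  C  G  T  G  T  T  C  C  T  G
 ·  0  0  0  0  0  0  0  0  0  0  0  0
 C  0  0  1  1  1  1  1  1  1  1  1  1
 A  0  0  1  1  1  1  1  1  1  1  1  1
 C  0  0  1  1  1  1  1  1  2  2  2  2
 T  0  1  1  1  2  2  2  2  2  2  3  3
 G  0  1  1  2  2  3  3  3  3  3  3  4
 C  0  1  2  2  2  3  3  3  4  4  4  4
 G  0  1  2  3  3  3  3  3  4  4  4  5
 G  0  1  2  3  3  4  4  4  4  4  4  5
 T  0  1  2  3  4  4  5  5  5  5  5  5
 A  0  1  2  3  4  4  5  5  5  5  5  5
 C  0  1  2  3  4  4  5  5  6  6  6  6
 T  0  1  2  3  4  4  5  6  6  6  7  7
dp[12][11] = 7. One LCS (by backtracking along matches): TCGGTCT.

7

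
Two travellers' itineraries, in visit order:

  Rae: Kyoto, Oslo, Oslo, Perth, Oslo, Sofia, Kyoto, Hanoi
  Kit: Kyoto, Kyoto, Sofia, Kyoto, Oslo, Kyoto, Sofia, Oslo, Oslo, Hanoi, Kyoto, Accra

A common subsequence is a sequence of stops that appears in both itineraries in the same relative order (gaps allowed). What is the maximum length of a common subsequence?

5

Pick Kyoto (Rae #1, Kit #4); then Oslo (Rae #2, Kit #5); then Oslo (Rae #3, Kit #8); then Oslo (Rae #5, Kit #9); then Kyoto (Rae #7, Kit #11); all 5 stops appear in both, in order, and the DP table's final entry dp[8][12] is also 5, so no common subsequence is longer.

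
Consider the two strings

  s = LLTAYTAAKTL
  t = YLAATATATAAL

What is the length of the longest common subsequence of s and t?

7

Taking L at s[1]=t[2] → T at s[3]=t[7] → A at s[4]=t[8] → T at s[6]=t[9] → A at s[7]=t[10] → A at s[8]=t[11] → L at s[11]=t[12] gives a common subsequence of length 7. The LCS DP gives dp[11][12] = 7, so this is optimal.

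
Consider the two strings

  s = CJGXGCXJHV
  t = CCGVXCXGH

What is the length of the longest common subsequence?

6

Let dp[i][j] be the LCS length of the first i characters of s and the first j characters of t. dp[i][j] = dp[i-1][j-1]+1 when the i-th and j-th characters match, else max(dp[i-1][j], dp[i][j-1]).
    ·  C  C  G  V  X  C  X  G  H
 ·  0  0  0  0  0  0  0  0  0  0
 C  0  1  1  1  1  1  1  1  1  1
 J  0  1  1  1  1  1  1  1  1  1
 G  0  1  1  2  2  2  2  2  2  2
 X  0  1  1  2  2  3  3  3  3  3
 G  0  1  1  2  2  3  3  3  4  4
 C  0  1  2  2  2  3  4  4  4  4
 X  0  1  2  2  2  3  4  5  5  5
 J  0  1  2  2  2  3  4  5  5  5
 H  0  1  2  2  2  3  4  5  5  6
 V  0  1  2  2  3  3  4  5  5  6
dp[10][9] = 6. One LCS (by backtracking along matches): CGXCXH.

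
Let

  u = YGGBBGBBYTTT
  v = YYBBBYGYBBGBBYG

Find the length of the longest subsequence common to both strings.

8

Taking Y [1,6], G [2,7], B [4,9], B [5,10], G [6,11], B [7,12], B [8,13], Y [9,14] gives a common subsequence of length 8. Since dp[12][15] = 8, nothing longer is possible.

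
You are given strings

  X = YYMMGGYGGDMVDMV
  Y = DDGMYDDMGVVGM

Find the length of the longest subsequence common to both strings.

Taking M [4,4] → Y [7,5] → D [10,7] → M [11,8] → V [12,11] → M [14,13] gives a common subsequence of length 6, and the DP table's final entry dp[15][13] is also 6, so no common subsequence is longer.

6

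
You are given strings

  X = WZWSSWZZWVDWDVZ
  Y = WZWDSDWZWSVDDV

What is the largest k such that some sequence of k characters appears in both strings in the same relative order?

Pick W (X #1, Y #1) → Z (X #2, Y #2) → W (X #3, Y #3) → S (X #4, Y #5) → W (X #6, Y #7) → Z (X #8, Y #8) → W (X #9, Y #9) → V (X #10, Y #11) → D (X #11, Y #12) → D (X #13, Y #13) → V (X #14, Y #14); all 11 characters appear in both, in order. The LCS DP gives dp[15][14] = 11, so this is optimal.

11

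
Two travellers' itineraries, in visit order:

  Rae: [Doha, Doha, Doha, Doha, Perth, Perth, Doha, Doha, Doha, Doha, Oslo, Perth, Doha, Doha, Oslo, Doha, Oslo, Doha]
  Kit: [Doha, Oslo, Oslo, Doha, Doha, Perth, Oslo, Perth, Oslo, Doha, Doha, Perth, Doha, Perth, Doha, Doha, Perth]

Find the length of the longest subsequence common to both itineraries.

11

Pick Doha [1,1], then Doha [3,4], then Doha [4,5], then Perth [5,6], then Perth [6,8], then Doha [7,10], then Doha [8,11], then Doha [10,13], then Perth [12,14], then Doha [13,15], then Doha [14,16]; all 11 stops appear in both, in order, and the DP table's final entry dp[18][17] is also 11, so no common subsequence is longer.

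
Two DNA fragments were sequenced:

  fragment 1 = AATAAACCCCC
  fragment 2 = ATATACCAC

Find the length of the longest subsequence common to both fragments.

7

One common subsequence of length 7: A [1,1] → A [2,3] → T [3,4] → A [6,5] → C [7,6] → C [8,7] → C [11,9]. dp[11][9] = 7 confirms this is the maximum.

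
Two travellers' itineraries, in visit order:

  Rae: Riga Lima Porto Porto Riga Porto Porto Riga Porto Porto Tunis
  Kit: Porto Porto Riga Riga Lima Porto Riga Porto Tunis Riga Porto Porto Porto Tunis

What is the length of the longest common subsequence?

9

Match Riga (Rae #1, Kit #4) → Lima (Rae #2, Kit #5) → Porto (Rae #3, Kit #6) → Porto (Rae #4, Kit #8) → Riga (Rae #5, Kit #10) → Porto (Rae #7, Kit #11) → Porto (Rae #9, Kit #12) → Porto (Rae #10, Kit #13) → Tunis (Rae #11, Kit #14) — 9 stops in the same relative order in both. The LCS DP gives dp[11][14] = 9, so this is optimal.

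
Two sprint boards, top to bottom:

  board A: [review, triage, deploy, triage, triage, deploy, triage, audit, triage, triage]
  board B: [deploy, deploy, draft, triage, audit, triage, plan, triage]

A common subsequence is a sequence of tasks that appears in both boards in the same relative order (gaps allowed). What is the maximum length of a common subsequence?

6

Pick deploy at board A[3]=board B[1]; then deploy at board A[6]=board B[2]; then triage at board A[7]=board B[4]; then audit at board A[8]=board B[5]; then triage at board A[9]=board B[6]; then triage at board A[10]=board B[8]; all 6 tasks appear in both, in order. dp[10][8] = 6 confirms this is the maximum.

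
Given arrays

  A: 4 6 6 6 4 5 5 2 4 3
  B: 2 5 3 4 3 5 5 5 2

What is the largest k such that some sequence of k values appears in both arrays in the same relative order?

4

Let dp[i][j] be the LCS length of the first i values of A and the first j values of B. dp[i][j] = dp[i-1][j-1]+1 when the i-th and j-th values match, else max(dp[i-1][j], dp[i][j-1]).
    ·  2  5  3  4  3  5  5  5  2
 ·  0  0  0  0  0  0  0  0  0  0
 4  0  0  0  0  1  1  1  1  1  1
 6  0  0  0  0  1  1  1  1  1  1
 6  0  0  0  0  1  1  1  1  1  1
 6  0  0  0  0  1  1  1  1  1  1
 4  0  0  0  0  1  1  1  1  1  1
 5  0  0  1  1  1  1  2  2  2  2
 5  0  0  1  1  1  1  2  3  3  3
 2  0  1  1  1  1  1  2  3  3  4
 4  0  1  1  1  2  2  2  3  3  4
 3  0  1  1  2  2  3  3  3  3  4
dp[10][9] = 4. One LCS (by backtracking along matches): 4, 5, 5, 2.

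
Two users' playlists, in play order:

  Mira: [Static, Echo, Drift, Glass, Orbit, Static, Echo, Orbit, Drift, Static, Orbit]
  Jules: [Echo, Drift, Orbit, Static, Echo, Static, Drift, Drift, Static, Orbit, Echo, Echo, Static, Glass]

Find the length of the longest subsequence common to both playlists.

8

Match Echo [2,1], then Drift [3,2], then Orbit [5,3], then Static [6,4], then Echo [7,5], then Drift [9,8], then Static [10,9], then Orbit [11,10] — 8 songs in the same relative order in both, and the DP table's final entry dp[11][14] is also 8, so no common subsequence is longer.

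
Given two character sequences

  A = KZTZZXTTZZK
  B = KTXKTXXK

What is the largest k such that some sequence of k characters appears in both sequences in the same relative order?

5

Let dp[i][j] be the LCS length of the first i characters of A and the first j characters of B. dp[i][j] = dp[i-1][j-1]+1 when the i-th and j-th characters match, else max(dp[i-1][j], dp[i][j-1]).
    ·  K  T  X  K  T  X  X  K
 ·  0  0  0  0  0  0  0  0  0
 K  0  1  1  1  1  1  1  1  1
 Z  0  1  1  1  1  1  1  1  1
 T  0  1  2  2  2  2  2  2  2
 Z  0  1  2  2  2  2  2  2  2
 Z  0  1  2  2  2  2  2  2  2
 X  0  1  2  3  3  3  3  3  3
 T  0  1  2  3  3  4  4  4  4
 T  0  1  2  3  3  4  4  4  4
 Z  0  1  2  3  3  4  4  4  4
 Z  0  1  2  3  3  4  4  4  4
 K  0  1  2  3  4  4  4  4  5
dp[11][8] = 5. One LCS (by backtracking along matches): KTXTK.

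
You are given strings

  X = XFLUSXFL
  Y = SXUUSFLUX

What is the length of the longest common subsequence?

5

Taking X [1,2]; then F [2,6]; then L [3,7]; then U [4,8]; then X [6,9] gives a common subsequence of length 5. dp[8][9] = 5 confirms this is the maximum.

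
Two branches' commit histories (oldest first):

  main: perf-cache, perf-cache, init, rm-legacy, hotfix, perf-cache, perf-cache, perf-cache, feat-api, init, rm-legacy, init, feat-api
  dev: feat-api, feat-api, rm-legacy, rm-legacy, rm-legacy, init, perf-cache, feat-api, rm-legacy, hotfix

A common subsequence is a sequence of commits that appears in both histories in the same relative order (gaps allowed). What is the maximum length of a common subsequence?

Taking init at main[3]=dev[6], perf-cache at main[8]=dev[7], feat-api at main[9]=dev[8], rm-legacy at main[11]=dev[9] gives a common subsequence of length 4. dp[13][10] = 4 confirms this is the maximum.

4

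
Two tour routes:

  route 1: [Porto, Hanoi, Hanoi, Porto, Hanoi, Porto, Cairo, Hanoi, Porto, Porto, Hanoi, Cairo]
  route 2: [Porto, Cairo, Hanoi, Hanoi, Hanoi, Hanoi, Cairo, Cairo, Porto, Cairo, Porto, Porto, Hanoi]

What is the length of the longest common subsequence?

One common subsequence of length 9: Porto (route 1 #1, route 2 #1), then Hanoi (route 1 #2, route 2 #4), then Hanoi (route 1 #3, route 2 #5), then Hanoi (route 1 #5, route 2 #6), then Porto (route 1 #6, route 2 #9), then Cairo (route 1 #7, route 2 #10), then Porto (route 1 #9, route 2 #11), then Porto (route 1 #10, route 2 #12), then Hanoi (route 1 #11, route 2 #13). dp[12][13] = 9 confirms this is the maximum.

9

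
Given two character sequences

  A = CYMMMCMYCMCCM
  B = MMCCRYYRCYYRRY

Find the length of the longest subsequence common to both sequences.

Match M at A[3]=B[1]; then M at A[4]=B[2]; then C at A[6]=B[4]; then Y at A[8]=B[7]; then C at A[9]=B[9] — 5 characters in the same relative order in both. dp[13][14] = 5 confirms this is the maximum.

5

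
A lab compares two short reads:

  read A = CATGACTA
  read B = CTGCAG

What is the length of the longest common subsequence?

5

Match C [1,1] → T [3,2] → G [4,3] → C [6,4] → A [8,5] — 5 bases in the same relative order in both, and the DP table's final entry dp[8][6] is also 5, so no common subsequence is longer.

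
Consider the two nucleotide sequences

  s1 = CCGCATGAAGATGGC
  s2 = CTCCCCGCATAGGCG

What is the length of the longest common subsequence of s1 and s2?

10

Pick C [1,5] → C [2,6] → G [3,7] → C [4,8] → A [5,9] → T [6,10] → A [9,11] → G [10,12] → G [13,13] → G [14,15]; all 10 bases appear in both, in order. dp[15][15] = 10 confirms this is the maximum.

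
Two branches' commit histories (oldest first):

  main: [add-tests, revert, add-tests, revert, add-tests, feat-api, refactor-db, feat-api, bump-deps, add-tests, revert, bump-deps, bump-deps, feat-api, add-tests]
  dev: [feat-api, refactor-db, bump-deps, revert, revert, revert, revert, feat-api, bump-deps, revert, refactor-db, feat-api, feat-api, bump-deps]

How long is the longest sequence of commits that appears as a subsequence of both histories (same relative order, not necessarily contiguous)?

6

One common subsequence of length 6: revert at main[2]=dev[6], revert at main[4]=dev[7], feat-api at main[6]=dev[8], refactor-db at main[7]=dev[11], feat-api at main[8]=dev[13], bump-deps at main[13]=dev[14]. The LCS DP gives dp[15][14] = 6, so this is optimal.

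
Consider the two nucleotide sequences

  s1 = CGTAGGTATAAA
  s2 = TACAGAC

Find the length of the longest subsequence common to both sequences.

Let dp[i][j] be the LCS length of the first i bases of s1 and the first j bases of s2. dp[i][j] = dp[i-1][j-1]+1 when the i-th and j-th bases match, else max(dp[i-1][j], dp[i][j-1]).
    ·  T  A  C  A  G  A  C
 ·  0  0  0  0  0  0  0  0
 C  0  0  0  1  1  1  1  1
 G  0  0  0  1  1  2  2  2
 T  0  1  1  1  1  2  2  2
 A  0  1  2  2  2  2  3  3
 G  0  1  2  2  2  3  3  3
 G  0  1  2  2  2  3  3  3
 T  0  1  2  2  2  3  3  3
 A  0  1  2  2  3  3  4  4
 T  0  1  2  2  3  3  4  4
 A  0  1  2  2  3  3  4  4
 A  0  1  2  2  3  3  4  4
 A  0  1  2  2  3  3  4  4
dp[12][7] = 4. One LCS (by backtracking along matches): CAGA.

4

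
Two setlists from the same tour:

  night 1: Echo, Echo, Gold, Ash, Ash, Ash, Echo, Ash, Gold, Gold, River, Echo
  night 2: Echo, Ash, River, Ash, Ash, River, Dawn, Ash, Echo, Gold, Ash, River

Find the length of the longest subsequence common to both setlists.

7

Pick Echo at night 1[1]=night 2[1]; then Ash at night 1[4]=night 2[4]; then Ash at night 1[5]=night 2[5]; then Ash at night 1[6]=night 2[8]; then Echo at night 1[7]=night 2[9]; then Ash at night 1[8]=night 2[11]; then River at night 1[11]=night 2[12]; all 7 songs appear in both, in order. The LCS DP gives dp[12][12] = 7, so this is optimal.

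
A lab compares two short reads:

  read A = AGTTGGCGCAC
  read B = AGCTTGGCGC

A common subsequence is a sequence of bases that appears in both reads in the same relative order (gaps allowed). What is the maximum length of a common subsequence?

9

Taking A (read A #1, read B #1), G (read A #2, read B #2), T (read A #3, read B #4), T (read A #4, read B #5), G (read A #5, read B #6), G (read A #6, read B #7), C (read A #7, read B #8), G (read A #8, read B #9), C (read A #11, read B #10) gives a common subsequence of length 9, and the DP table's final entry dp[11][10] is also 9, so no common subsequence is longer.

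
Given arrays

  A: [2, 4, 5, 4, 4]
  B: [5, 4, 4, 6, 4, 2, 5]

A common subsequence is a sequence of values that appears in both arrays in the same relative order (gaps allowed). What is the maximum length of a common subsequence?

Pick 4 at A[2]=B[2], 4 at A[4]=B[3], 4 at A[5]=B[5]; all 3 values appear in both, in order. dp[5][7] = 3 confirms this is the maximum.

3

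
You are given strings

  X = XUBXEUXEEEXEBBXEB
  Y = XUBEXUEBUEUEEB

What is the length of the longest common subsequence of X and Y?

Taking X (X #1, Y #1); then U (X #2, Y #2); then B (X #3, Y #3); then X (X #4, Y #5); then E (X #5, Y #7); then U (X #6, Y #9); then E (X #8, Y #10); then E (X #12, Y #12); then E (X #16, Y #13); then B (X #17, Y #14) gives a common subsequence of length 10. Since dp[17][14] = 10, nothing longer is possible.

10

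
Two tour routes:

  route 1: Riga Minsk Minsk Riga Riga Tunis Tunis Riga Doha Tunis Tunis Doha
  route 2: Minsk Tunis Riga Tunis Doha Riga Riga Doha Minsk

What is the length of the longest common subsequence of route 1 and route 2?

One common subsequence of length 5: Minsk at route 1[2]=route 2[1] → Riga at route 1[4]=route 2[3] → Riga at route 1[5]=route 2[6] → Riga at route 1[8]=route 2[7] → Doha at route 1[9]=route 2[8], and the DP table's final entry dp[12][9] is also 5, so no common subsequence is longer.

5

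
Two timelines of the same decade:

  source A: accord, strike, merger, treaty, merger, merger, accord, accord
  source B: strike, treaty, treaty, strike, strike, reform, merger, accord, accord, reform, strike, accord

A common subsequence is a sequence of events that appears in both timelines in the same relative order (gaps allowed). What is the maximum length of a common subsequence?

5

Pick strike at source A[2]=source B[1], treaty at source A[4]=source B[3], merger at source A[5]=source B[7], accord at source A[7]=source B[9], accord at source A[8]=source B[12]; all 5 events appear in both, in order, and the DP table's final entry dp[8][12] is also 5, so no common subsequence is longer.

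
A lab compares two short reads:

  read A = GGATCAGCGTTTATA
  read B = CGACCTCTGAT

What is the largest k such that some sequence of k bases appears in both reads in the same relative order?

8

Taking G [2,2], A [3,3], C [5,4], C [8,5], T [10,6], T [11,8], A [13,10], T [14,11] gives a common subsequence of length 8. The LCS DP gives dp[15][11] = 8, so this is optimal.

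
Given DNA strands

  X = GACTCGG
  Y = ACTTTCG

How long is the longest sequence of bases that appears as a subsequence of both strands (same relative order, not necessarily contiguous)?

Pick A at X[2]=Y[1], then C at X[3]=Y[2], then T at X[4]=Y[5], then C at X[5]=Y[6], then G at X[7]=Y[7]; all 5 bases appear in both, in order. Since dp[7][7] = 5, nothing longer is possible.

5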